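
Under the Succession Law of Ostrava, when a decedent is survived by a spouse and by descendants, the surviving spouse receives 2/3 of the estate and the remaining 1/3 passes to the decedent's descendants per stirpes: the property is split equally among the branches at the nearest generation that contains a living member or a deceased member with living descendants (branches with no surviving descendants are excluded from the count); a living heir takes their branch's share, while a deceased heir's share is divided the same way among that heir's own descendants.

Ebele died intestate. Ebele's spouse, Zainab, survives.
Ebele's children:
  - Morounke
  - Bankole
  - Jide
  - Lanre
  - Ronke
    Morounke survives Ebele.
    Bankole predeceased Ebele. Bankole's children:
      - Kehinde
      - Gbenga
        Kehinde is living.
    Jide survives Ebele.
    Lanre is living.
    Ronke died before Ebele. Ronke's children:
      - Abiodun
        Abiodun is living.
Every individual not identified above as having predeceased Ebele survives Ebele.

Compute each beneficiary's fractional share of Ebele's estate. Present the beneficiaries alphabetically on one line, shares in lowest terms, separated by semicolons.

Abiodun 1/15; Gbenga 1/30; Jide 1/15; Kehinde 1/30; Lanre 1/15; Morounke 1/15; Zainab 2/3

Zainab, as surviving spouse, takes 2/3.
The remaining 1/3 passes to Ebele's descendants per stirpes.
The 1/3 is divided into 5 equal shares of 1/15 among Morounke, Bankole, Jide, Lanre, Ronke.
Morounke is living and takes 1/15.
Bankole predeceased; the 1/15 allotted to Bankole's branch passes to Bankole's issue by representation.
The 1/15 is divided into 2 equal shares of 1/30 among Kehinde, Gbenga.
Kehinde is living and takes 1/30.
Gbenga is living and takes 1/30.
Jide is living and takes 1/15.
Lanre is living and takes 1/15.
Ronke predeceased; the 1/15 allotted to Ronke's branch passes to Ronke's issue by representation.
Abiodun is the sole taker at this level and receives the full 1/15.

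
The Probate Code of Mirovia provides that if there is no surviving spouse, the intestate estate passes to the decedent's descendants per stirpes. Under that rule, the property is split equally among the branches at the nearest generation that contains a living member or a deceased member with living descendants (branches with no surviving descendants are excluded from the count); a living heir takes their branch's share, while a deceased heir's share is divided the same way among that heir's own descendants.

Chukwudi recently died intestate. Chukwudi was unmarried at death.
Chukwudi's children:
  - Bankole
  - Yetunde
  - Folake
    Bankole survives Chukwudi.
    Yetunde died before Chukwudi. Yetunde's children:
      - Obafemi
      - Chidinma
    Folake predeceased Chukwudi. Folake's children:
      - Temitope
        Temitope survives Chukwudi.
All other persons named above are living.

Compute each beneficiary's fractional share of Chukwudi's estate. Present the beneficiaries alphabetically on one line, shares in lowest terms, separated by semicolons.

There is no surviving spouse, so the entire estate passes to Chukwudi's descendants per stirpes.
The estate is divided into 3 equal shares of 1/3 among Bankole, Yetunde, Folake.
Bankole is living and takes 1/3.
Yetunde predeceased; the 1/3 allotted to Yetunde's branch passes to Yetunde's issue by representation.
The 1/3 is divided into 2 equal shares of 1/6 among Obafemi, Chidinma.
Obafemi is living and takes 1/6.
Chidinma is living and takes 1/6.
Folake predeceased; the 1/3 allotted to Folake's branch passes to Folake's issue by representation.
Temitope is the sole taker at this level and receives the full 1/3.

Bankole 1/3; Chidinma 1/6; Obafemi 1/6; Temitope 1/3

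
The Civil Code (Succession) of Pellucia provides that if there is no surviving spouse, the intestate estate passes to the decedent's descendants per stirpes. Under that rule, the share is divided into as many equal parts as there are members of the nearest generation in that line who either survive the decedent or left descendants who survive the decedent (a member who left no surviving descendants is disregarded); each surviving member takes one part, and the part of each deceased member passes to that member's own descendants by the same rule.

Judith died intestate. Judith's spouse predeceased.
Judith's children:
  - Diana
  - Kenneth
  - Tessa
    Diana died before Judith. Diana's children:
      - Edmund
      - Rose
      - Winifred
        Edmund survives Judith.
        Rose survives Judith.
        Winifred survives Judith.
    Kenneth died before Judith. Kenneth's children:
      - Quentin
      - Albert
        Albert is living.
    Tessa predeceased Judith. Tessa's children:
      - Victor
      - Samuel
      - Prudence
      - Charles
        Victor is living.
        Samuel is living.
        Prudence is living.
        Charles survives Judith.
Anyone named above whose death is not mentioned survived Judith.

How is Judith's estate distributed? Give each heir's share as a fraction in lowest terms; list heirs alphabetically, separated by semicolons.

Albert 1/6; Charles 1/12; Edmund 1/9; Prudence 1/12; Quentin 1/6; Rose 1/9; Samuel 1/12; Victor 1/12; Winifred 1/9

There is no surviving spouse, so the entire estate passes to Judith's descendants per stirpes.
The estate is divided into 3 equal shares of 1/3 among Diana, Kenneth, Tessa.
Diana predeceased; the 1/3 allotted to Diana's branch passes to Diana's issue by representation.
The 1/3 is divided into 3 equal shares of 1/9 among Edmund, Rose, Winifred.
Edmund is living and takes 1/9.
Rose is living and takes 1/9.
Winifred is living and takes 1/9.
Kenneth predeceased; the 1/3 allotted to Kenneth's branch passes to Kenneth's issue by representation.
The 1/3 is divided into 2 equal shares of 1/6 among Quentin, Albert.
Quentin is living and takes 1/6.
Albert is living and takes 1/6.
Tessa predeceased; the 1/3 allotted to Tessa's branch passes to Tessa's issue by representation.
The 1/3 is divided into 4 equal shares of 1/12 among Victor, Samuel, Prudence, Charles.
Victor is living and takes 1/12.
Samuel is living and takes 1/12.
Prudence is living and takes 1/12.
Charles is living and takes 1/12.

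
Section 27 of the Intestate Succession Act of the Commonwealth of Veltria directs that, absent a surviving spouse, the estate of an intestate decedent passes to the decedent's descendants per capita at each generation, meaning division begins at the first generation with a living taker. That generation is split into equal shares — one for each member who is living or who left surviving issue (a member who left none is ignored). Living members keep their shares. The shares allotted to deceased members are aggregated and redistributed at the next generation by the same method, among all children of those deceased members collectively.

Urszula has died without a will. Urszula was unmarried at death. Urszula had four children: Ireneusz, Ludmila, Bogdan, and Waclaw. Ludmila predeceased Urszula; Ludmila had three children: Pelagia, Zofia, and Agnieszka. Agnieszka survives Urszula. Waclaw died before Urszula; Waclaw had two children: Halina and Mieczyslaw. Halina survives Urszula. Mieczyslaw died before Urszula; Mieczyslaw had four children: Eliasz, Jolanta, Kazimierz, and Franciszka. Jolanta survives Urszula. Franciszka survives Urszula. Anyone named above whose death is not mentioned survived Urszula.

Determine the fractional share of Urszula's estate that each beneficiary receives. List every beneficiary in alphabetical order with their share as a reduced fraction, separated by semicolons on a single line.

There is no surviving spouse, so the entire estate passes to Urszula's descendants per capita at each generation.
At generation 1 (Ireneusz, Ludmila, Bogdan, Waclaw) there are 4 shares of (1)/4 = 1/4 each.
Living: Ireneusz and Bogdan — each takes 1/4.
Deceased: Ludmila and Waclaw. Their combined 1/2 is pooled and carried to generation 2.
At generation 2 (Pelagia, Zofia, Agnieszka, Halina, Mieczyslaw) there are 5 shares of (1/2)/5 = 1/10 each.
Living: Pelagia, Zofia, Agnieszka, and Halina — each takes 1/10.
Deceased: Mieczyslaw. That 1/10 share is carried to generation 3.
At generation 3 (Eliasz, Jolanta, Kazimierz, Franciszka) there are 4 shares of (1/10)/4 = 1/40 each.
Living: Eliasz, Jolanta, Kazimierz, and Franciszka — each takes 1/40.

Agnieszka 1/10; Bogdan 1/4; Eliasz 1/40; Franciszka 1/40; Halina 1/10; Ireneusz 1/4; Jolanta 1/40; Kazimierz 1/40; Pelagia 1/10; Zofia 1/10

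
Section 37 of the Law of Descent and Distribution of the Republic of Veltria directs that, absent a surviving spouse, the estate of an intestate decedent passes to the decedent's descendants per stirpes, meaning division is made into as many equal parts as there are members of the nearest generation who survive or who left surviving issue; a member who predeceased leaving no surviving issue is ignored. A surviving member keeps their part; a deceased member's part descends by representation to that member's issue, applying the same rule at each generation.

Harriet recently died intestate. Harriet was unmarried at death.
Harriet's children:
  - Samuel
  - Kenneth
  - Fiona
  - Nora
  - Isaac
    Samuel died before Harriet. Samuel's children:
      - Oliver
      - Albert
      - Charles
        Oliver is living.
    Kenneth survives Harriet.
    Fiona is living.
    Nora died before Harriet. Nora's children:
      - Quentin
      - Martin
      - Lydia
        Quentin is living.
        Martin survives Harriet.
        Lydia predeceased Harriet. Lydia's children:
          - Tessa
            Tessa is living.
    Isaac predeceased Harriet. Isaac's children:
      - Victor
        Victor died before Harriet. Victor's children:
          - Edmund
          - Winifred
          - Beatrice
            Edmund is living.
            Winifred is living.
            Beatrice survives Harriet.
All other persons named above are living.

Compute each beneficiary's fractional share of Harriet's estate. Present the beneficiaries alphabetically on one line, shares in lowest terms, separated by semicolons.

There is no surviving spouse, so the entire estate passes to Harriet's descendants per stirpes.
The estate is divided into 5 equal shares of 1/5 among Samuel, Kenneth, Fiona, Nora, Isaac.
Samuel predeceased; the 1/5 allotted to Samuel's branch passes to Samuel's issue by representation.
The 1/5 is divided into 3 equal shares of 1/15 among Oliver, Albert, Charles.
Oliver is living and takes 1/15.
Albert is living and takes 1/15.
Charles is living and takes 1/15.
Kenneth is living and takes 1/5.
Fiona is living and takes 1/5.
Nora predeceased; the 1/5 allotted to Nora's branch passes to Nora's issue by representation.
The 1/5 is divided into 3 equal shares of 1/15 among Quentin, Martin, Lydia.
Quentin is living and takes 1/15.
Martin is living and takes 1/15.
Lydia predeceased; the 1/15 allotted to Lydia's branch passes to Lydia's issue by representation.
Tessa is the sole taker at this level and receives the full 1/15.
Isaac predeceased; the 1/5 allotted to Isaac's branch passes to Isaac's issue by representation.
Victor's line is the sole branch at this level, so the full 1/5 passes to Victor's issue by representation.
The 1/5 is divided into 3 equal shares of 1/15 among Edmund, Winifred, Beatrice.
Edmund is living and takes 1/15.
Winifred is living and takes 1/15.
Beatrice is living and takes 1/15.

Albert 1/15; Beatrice 1/15; Charles 1/15; Edmund 1/15; Fiona 1/5; Kenneth 1/5; Martin 1/15; Oliver 1/15; Quentin 1/15; Tessa 1/15; Winifred 1/15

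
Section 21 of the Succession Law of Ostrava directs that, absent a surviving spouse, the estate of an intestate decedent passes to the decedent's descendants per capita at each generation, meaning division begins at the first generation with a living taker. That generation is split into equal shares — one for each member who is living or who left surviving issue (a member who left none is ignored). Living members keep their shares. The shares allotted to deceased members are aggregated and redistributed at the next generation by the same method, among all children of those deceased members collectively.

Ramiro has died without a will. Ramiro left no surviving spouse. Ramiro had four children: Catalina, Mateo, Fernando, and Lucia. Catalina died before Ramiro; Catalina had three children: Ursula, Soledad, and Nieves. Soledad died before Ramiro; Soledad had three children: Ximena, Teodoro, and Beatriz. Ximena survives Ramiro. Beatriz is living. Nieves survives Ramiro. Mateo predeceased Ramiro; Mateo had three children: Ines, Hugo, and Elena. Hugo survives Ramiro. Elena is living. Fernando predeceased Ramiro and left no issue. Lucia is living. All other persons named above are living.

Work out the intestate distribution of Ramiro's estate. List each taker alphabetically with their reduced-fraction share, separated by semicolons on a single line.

Beatriz 1/27; Elena 1/9; Hugo 1/9; Ines 1/9; Lucia 1/3; Nieves 1/9; Teodoro 1/27; Ursula 1/9; Ximena 1/27

There is no surviving spouse, so the entire estate passes to Ramiro's descendants per capita at each generation.
At generation 1 (Catalina, Mateo, Lucia) there are 3 shares of (1)/3 = 1/3 each.
Living: Lucia — each takes 1/3.
Deceased: Catalina and Mateo. Their combined 2/3 is pooled and carried to generation 2.
At generation 2 (Ursula, Soledad, Nieves, Ines, Hugo, Elena) there are 6 shares of (2/3)/6 = 1/9 each.
Living: Ursula, Nieves, Ines, Hugo, and Elena — each takes 1/9.
Deceased: Soledad. That 1/9 share is carried to generation 3.
At generation 3 (Ximena, Teodoro, Beatriz) there are 3 shares of (1/9)/3 = 1/27 each.
Living: Ximena, Teodoro, and Beatriz — each takes 1/27.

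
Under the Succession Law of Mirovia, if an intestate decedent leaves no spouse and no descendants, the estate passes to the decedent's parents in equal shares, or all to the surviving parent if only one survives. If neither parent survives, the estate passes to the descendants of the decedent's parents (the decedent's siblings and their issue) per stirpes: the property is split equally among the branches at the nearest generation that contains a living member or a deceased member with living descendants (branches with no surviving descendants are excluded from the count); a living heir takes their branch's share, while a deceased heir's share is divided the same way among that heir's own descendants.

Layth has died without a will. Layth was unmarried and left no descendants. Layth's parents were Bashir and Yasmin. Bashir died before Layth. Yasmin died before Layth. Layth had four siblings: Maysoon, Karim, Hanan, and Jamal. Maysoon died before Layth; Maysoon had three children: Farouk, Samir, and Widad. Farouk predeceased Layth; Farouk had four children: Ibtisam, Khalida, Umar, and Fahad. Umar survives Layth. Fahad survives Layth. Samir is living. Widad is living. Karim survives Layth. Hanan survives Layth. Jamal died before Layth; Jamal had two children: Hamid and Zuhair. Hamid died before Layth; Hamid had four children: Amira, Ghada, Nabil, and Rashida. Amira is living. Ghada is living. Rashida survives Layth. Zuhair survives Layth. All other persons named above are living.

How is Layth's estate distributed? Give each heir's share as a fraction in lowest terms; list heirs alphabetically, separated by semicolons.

Amira 1/32; Fahad 1/48; Ghada 1/32; Hanan 1/4; Ibtisam 1/48; Karim 1/4; Khalida 1/48; Nabil 1/32; Rashida 1/32; Samir 1/12; Umar 1/48; Widad 1/12; Zuhair 1/8

Neither parent survives and there are no descendants, so the estate passes to Layth's siblings and their issue per stirpes.
The estate is divided into 4 equal shares of 1/4 among Maysoon, Karim, Hanan, Jamal.
Maysoon predeceased; the 1/4 allotted to Maysoon's branch passes to Maysoon's issue by representation.
The 1/4 is divided into 3 equal shares of 1/12 among Farouk, Samir, Widad.
Farouk predeceased; the 1/12 allotted to Farouk's branch passes to Farouk's issue by representation.
The 1/12 is divided into 4 equal shares of 1/48 among Ibtisam, Khalida, Umar, Fahad.
Ibtisam is living and takes 1/48.
Khalida is living and takes 1/48.
Umar is living and takes 1/48.
Fahad is living and takes 1/48.
Samir is living and takes 1/12.
Widad is living and takes 1/12.
Karim is living and takes 1/4.
Hanan is living and takes 1/4.
Jamal predeceased; the 1/4 allotted to Jamal's branch passes to Jamal's issue by representation.
The 1/4 is divided into 2 equal shares of 1/8 among Hamid, Zuhair.
Hamid predeceased; the 1/8 allotted to Hamid's branch passes to Hamid's issue by representation.
The 1/8 is divided into 4 equal shares of 1/32 among Amira, Ghada, Nabil, Rashida.
Amira is living and takes 1/32.
Ghada is living and takes 1/32.
Nabil is living and takes 1/32.
Rashida is living and takes 1/32.
Zuhair is living and takes 1/8.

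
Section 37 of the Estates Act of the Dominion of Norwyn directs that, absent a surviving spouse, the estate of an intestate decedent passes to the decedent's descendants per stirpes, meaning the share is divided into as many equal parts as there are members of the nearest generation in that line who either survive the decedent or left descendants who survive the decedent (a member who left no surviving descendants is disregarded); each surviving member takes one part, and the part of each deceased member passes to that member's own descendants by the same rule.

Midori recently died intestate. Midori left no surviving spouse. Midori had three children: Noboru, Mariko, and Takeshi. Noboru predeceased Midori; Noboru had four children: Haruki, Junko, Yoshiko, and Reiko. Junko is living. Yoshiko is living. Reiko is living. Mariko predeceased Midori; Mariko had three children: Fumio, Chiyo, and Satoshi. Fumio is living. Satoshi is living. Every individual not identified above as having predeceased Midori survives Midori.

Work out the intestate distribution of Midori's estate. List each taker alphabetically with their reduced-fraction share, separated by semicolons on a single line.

There is no surviving spouse, so the entire estate passes to Midori's descendants per stirpes.
The estate is divided into 3 equal shares of 1/3 among Noboru, Mariko, Takeshi.
Noboru predeceased; the 1/3 allotted to Noboru's branch passes to Noboru's issue by representation.
The 1/3 is divided into 4 equal shares of 1/12 among Haruki, Junko, Yoshiko, Reiko.
Haruki is living and takes 1/12.
Junko is living and takes 1/12.
Yoshiko is living and takes 1/12.
Reiko is living and takes 1/12.
Mariko predeceased; the 1/3 allotted to Mariko's branch passes to Mariko's issue by representation.
The 1/3 is divided into 3 equal shares of 1/9 among Fumio, Chiyo, Satoshi.
Fumio is living and takes 1/9.
Chiyo is living and takes 1/9.
Satoshi is living and takes 1/9.
Takeshi is living and takes 1/3.

Chiyo 1/9; Fumio 1/9; Haruki 1/12; Junko 1/12; Reiko 1/12; Satoshi 1/9; Takeshi 1/3; Yoshiko 1/12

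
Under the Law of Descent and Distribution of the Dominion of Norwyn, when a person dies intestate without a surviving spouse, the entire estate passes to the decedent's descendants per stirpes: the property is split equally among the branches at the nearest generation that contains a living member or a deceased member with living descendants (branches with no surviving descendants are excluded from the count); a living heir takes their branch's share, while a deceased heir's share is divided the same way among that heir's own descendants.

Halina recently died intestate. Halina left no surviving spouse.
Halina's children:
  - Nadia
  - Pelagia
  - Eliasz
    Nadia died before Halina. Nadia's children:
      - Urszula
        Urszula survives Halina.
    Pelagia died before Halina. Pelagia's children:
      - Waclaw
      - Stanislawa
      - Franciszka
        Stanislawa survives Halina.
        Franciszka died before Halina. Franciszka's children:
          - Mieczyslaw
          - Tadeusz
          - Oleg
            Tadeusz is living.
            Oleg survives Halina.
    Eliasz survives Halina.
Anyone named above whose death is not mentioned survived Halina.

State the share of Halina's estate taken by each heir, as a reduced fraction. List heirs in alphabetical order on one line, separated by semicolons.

There is no surviving spouse, so the entire estate passes to Halina's descendants per stirpes.
The estate is divided into 3 equal shares of 1/3 among Nadia, Pelagia, Eliasz.
Nadia predeceased; the 1/3 allotted to Nadia's branch passes to Nadia's issue by representation.
Urszula is the sole taker at this level and receives the full 1/3.
Pelagia predeceased; the 1/3 allotted to Pelagia's branch passes to Pelagia's issue by representation.
The 1/3 is divided into 3 equal shares of 1/9 among Waclaw, Stanislawa, Franciszka.
Waclaw is living and takes 1/9.
Stanislawa is living and takes 1/9.
Franciszka predeceased; the 1/9 allotted to Franciszka's branch passes to Franciszka's issue by representation.
The 1/9 is divided into 3 equal shares of 1/27 among Mieczyslaw, Tadeusz, Oleg.
Mieczyslaw is living and takes 1/27.
Tadeusz is living and takes 1/27.
Oleg is living and takes 1/27.
Eliasz is living and takes 1/3.

Eliasz 1/3; Mieczyslaw 1/27; Oleg 1/27; Stanislawa 1/9; Tadeusz 1/27; Urszula 1/3; Waclaw 1/9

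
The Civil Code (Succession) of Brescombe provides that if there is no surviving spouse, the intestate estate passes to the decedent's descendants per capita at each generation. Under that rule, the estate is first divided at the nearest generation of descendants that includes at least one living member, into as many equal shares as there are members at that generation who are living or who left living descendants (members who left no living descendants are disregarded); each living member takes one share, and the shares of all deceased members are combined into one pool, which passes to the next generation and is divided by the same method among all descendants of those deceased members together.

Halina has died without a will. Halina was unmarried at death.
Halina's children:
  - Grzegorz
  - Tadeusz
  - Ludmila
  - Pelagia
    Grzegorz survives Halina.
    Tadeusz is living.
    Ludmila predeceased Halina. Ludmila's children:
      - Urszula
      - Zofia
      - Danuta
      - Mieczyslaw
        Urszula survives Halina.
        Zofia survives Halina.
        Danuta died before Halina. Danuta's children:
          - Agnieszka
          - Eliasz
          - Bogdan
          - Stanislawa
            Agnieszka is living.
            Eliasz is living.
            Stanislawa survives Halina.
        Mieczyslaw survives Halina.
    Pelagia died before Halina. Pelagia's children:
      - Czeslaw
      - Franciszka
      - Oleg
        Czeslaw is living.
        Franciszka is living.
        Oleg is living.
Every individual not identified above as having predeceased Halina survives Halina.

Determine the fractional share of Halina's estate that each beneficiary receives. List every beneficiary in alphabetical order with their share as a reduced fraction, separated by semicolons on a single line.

There is no surviving spouse, so the entire estate passes to Halina's descendants per capita at each generation.
At generation 1 (Grzegorz, Tadeusz, Ludmila, Pelagia) there are 4 shares of (1)/4 = 1/4 each.
Living: Grzegorz and Tadeusz — each takes 1/4.
Deceased: Ludmila and Pelagia. Their combined 1/2 is pooled and carried to generation 2.
At generation 2 (Urszula, Zofia, Danuta, Mieczyslaw, Czeslaw, Franciszka, Oleg) there are 7 shares of (1/2)/7 = 1/14 each.
Living: Urszula, Zofia, Mieczyslaw, Czeslaw, Franciszka, and Oleg — each takes 1/14.
Deceased: Danuta. That 1/14 share is carried to generation 3.
At generation 3 (Agnieszka, Eliasz, Bogdan, Stanislawa) there are 4 shares of (1/14)/4 = 1/56 each.
Living: Agnieszka, Eliasz, Bogdan, and Stanislawa — each takes 1/56.

Agnieszka 1/56; Bogdan 1/56; Czeslaw 1/14; Eliasz 1/56; Franciszka 1/14; Grzegorz 1/4; Mieczyslaw 1/14; Oleg 1/14; Stanislawa 1/56; Tadeusz 1/4; Urszula 1/14; Zofia 1/14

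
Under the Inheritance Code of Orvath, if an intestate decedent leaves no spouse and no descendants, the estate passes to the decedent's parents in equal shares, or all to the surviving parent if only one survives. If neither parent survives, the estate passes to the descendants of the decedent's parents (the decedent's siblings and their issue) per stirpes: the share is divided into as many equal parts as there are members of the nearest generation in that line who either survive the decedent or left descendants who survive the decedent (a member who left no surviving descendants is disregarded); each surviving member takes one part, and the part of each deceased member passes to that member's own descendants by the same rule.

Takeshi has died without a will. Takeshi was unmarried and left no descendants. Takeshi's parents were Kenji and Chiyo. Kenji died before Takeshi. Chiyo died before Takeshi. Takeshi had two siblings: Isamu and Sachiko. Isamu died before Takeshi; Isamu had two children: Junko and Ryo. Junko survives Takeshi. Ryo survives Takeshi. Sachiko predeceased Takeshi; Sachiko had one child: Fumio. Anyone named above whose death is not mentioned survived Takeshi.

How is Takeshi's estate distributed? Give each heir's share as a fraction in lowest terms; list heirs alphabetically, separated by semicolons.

Neither parent survives and there are no descendants, so the estate passes to Takeshi's siblings and their issue per stirpes.
The estate is divided into 2 equal shares of 1/2 among Isamu, Sachiko.
Isamu predeceased; the 1/2 allotted to Isamu's branch passes to Isamu's issue by representation.
The 1/2 is divided into 2 equal shares of 1/4 among Junko, Ryo.
Junko is living and takes 1/4.
Ryo is living and takes 1/4.
Sachiko predeceased; the 1/2 allotted to Sachiko's branch passes to Sachiko's issue by representation.
Fumio is the sole taker at this level and receives the full 1/2.

Fumio 1/2; Junko 1/4; Ryo 1/4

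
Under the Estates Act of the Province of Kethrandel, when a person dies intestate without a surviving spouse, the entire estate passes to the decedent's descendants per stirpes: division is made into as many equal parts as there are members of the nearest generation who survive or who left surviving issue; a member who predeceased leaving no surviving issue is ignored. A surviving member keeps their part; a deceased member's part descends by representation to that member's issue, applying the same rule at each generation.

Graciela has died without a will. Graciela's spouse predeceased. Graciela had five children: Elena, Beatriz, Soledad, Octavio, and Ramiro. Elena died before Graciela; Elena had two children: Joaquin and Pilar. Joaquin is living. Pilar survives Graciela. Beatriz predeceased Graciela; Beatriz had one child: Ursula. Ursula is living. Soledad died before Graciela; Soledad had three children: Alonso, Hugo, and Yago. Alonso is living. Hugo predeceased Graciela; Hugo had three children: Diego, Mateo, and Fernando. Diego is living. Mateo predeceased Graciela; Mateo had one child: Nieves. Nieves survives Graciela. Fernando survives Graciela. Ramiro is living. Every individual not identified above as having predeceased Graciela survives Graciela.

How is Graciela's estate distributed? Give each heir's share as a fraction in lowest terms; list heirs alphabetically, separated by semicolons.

There is no surviving spouse, so the entire estate passes to Graciela's descendants per stirpes.
The estate is divided into 5 equal shares of 1/5 among Elena, Beatriz, Soledad, Octavio, Ramiro.
Elena predeceased; the 1/5 allotted to Elena's branch passes to Elena's issue by representation.
The 1/5 is divided into 2 equal shares of 1/10 among Joaquin, Pilar.
Joaquin is living and takes 1/10.
Pilar is living and takes 1/10.
Beatriz predeceased; the 1/5 allotted to Beatriz's branch passes to Beatriz's issue by representation.
Ursula is the sole taker at this level and receives the full 1/5.
Soledad predeceased; the 1/5 allotted to Soledad's branch passes to Soledad's issue by representation.
The 1/5 is divided into 3 equal shares of 1/15 among Alonso, Hugo, Yago.
Alonso is living and takes 1/15.
Hugo predeceased; the 1/15 allotted to Hugo's branch passes to Hugo's issue by representation.
The 1/15 is divided into 3 equal shares of 1/45 among Diego, Mateo, Fernando.
Diego is living and takes 1/45.
Mateo predeceased; the 1/45 allotted to Mateo's branch passes to Mateo's issue by representation.
Nieves is the sole taker at this level and receives the full 1/45.
Fernando is living and takes 1/45.
Yago is living and takes 1/15.
Octavio is living and takes 1/5.
Ramiro is living and takes 1/5.

Alonso 1/15; Diego 1/45; Fernando 1/45; Joaquin 1/10; Nieves 1/45; Octavio 1/5; Pilar 1/10; Ramiro 1/5; Ursula 1/5; Yago 1/15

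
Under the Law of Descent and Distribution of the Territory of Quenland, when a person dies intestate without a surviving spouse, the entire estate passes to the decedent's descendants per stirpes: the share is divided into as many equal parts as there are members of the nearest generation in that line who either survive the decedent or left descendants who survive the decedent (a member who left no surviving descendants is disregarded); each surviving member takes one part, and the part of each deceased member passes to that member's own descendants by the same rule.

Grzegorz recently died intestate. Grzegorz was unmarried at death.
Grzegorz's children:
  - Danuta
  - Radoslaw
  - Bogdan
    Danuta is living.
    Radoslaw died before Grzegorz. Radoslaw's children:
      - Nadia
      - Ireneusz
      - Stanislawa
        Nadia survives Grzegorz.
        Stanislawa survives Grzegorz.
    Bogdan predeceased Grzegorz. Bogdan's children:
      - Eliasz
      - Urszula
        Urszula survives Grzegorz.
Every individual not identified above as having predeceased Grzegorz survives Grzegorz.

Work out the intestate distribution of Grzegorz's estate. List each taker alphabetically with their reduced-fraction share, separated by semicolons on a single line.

There is no surviving spouse, so the entire estate passes to Grzegorz's descendants per stirpes.
The estate is divided into 3 equal shares of 1/3 among Danuta, Radoslaw, Bogdan.
Danuta is living and takes 1/3.
Radoslaw predeceased; the 1/3 allotted to Radoslaw's branch passes to Radoslaw's issue by representation.
The 1/3 is divided into 3 equal shares of 1/9 among Nadia, Ireneusz, Stanislawa.
Nadia is living and takes 1/9.
Ireneusz is living and takes 1/9.
Stanislawa is living and takes 1/9.
Bogdan predeceased; the 1/3 allotted to Bogdan's branch passes to Bogdan's issue by representation.
The 1/3 is divided into 2 equal shares of 1/6 among Eliasz, Urszula.
Eliasz is living and takes 1/6.
Urszula is living and takes 1/6.

Danuta 1/3; Eliasz 1/6; Ireneusz 1/9; Nadia 1/9; Stanislawa 1/9; Urszula 1/6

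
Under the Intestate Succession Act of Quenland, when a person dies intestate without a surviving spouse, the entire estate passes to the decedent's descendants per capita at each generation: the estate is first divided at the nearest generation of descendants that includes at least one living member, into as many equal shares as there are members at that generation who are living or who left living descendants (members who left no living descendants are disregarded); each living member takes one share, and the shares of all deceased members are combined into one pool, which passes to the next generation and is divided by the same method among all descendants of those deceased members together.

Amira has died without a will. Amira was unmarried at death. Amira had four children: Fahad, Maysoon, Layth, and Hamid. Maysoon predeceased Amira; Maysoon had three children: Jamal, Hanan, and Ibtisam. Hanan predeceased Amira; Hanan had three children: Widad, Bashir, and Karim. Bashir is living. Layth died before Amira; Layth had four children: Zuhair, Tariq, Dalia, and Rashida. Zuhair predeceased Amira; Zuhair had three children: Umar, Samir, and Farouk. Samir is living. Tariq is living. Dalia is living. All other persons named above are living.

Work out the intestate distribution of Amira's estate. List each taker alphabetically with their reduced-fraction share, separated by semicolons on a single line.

Bashir 1/42; Dalia 1/14; Fahad 1/4; Farouk 1/42; Hamid 1/4; Ibtisam 1/14; Jamal 1/14; Karim 1/42; Rashida 1/14; Samir 1/42; Tariq 1/14; Umar 1/42; Widad 1/42

There is no surviving spouse, so the entire estate passes to Amira's descendants per capita at each generation.
At generation 1 (Fahad, Maysoon, Layth, Hamid) there are 4 shares of (1)/4 = 1/4 each.
Living: Fahad and Hamid — each takes 1/4.
Deceased: Maysoon and Layth. Their combined 1/2 is pooled and carried to generation 2.
At generation 2 (Jamal, Hanan, Ibtisam, Zuhair, Tariq, Dalia, Rashida) there are 7 shares of (1/2)/7 = 1/14 each.
Living: Jamal, Ibtisam, Tariq, Dalia, and Rashida — each takes 1/14.
Deceased: Hanan and Zuhair. Their combined 1/7 is pooled and carried to generation 3.
At generation 3 (Widad, Bashir, Karim, Umar, Samir, Farouk) there are 6 shares of (1/7)/6 = 1/42 each.
Living: Widad, Bashir, Karim, Umar, Samir, and Farouk — each takes 1/42.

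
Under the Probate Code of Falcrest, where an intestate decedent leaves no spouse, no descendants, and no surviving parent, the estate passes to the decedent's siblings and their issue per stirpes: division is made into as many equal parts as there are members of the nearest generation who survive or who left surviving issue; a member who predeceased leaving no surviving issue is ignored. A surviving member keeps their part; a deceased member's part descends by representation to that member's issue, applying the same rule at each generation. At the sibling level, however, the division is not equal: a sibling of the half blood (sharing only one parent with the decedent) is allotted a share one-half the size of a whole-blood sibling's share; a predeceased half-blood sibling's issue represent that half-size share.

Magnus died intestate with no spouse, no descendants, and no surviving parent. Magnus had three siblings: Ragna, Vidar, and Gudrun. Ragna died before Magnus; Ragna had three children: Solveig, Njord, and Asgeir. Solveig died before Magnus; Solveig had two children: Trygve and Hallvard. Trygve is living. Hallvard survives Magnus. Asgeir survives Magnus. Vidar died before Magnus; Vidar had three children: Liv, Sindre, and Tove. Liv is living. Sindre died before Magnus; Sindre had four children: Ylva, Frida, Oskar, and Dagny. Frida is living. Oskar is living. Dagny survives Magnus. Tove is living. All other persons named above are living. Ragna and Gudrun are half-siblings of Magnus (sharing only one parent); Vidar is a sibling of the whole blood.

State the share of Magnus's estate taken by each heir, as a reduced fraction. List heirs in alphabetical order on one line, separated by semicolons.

Asgeir 1/12; Dagny 1/24; Frida 1/24; Gudrun 1/4; Hallvard 1/24; Liv 1/6; Njord 1/12; Oskar 1/24; Tove 1/6; Trygve 1/24; Ylva 1/24

No spouse, descendants, or parent survives, so the estate passes to Magnus's siblings per stirpes.
Half-blood siblings count for one-half the weight of whole-blood siblings at the initial division.
Dividing 1 in proportion to weights (total weight 2): Ragna (weight 1/2) → 1/4; Vidar (weight 1) → 1/2; Gudrun (weight 1/2) → 1/4.
Ragna predeceased; the 1/4 allotted to Ragna's branch passes to Ragna's issue by representation.
The 1/4 is divided into 3 equal shares of 1/12 among Solveig, Njord, Asgeir.
Solveig predeceased; the 1/12 allotted to Solveig's branch passes to Solveig's issue by representation.
The 1/12 is divided into 2 equal shares of 1/24 among Trygve, Hallvard.
Trygve is living and takes 1/24.
Hallvard is living and takes 1/24.
Njord is living and takes 1/12.
Asgeir is living and takes 1/12.
Vidar predeceased; the 1/2 allotted to Vidar's branch passes to Vidar's issue by representation.
The 1/2 is divided into 3 equal shares of 1/6 among Liv, Sindre, Tove.
Liv is living and takes 1/6.
Sindre predeceased; the 1/6 allotted to Sindre's branch passes to Sindre's issue by representation.
The 1/6 is divided into 4 equal shares of 1/24 among Ylva, Frida, Oskar, Dagny.
Ylva is living and takes 1/24.
Frida is living and takes 1/24.
Oskar is living and takes 1/24.
Dagny is living and takes 1/24.
Tove is living and takes 1/6.
Gudrun is living and takes 1/4.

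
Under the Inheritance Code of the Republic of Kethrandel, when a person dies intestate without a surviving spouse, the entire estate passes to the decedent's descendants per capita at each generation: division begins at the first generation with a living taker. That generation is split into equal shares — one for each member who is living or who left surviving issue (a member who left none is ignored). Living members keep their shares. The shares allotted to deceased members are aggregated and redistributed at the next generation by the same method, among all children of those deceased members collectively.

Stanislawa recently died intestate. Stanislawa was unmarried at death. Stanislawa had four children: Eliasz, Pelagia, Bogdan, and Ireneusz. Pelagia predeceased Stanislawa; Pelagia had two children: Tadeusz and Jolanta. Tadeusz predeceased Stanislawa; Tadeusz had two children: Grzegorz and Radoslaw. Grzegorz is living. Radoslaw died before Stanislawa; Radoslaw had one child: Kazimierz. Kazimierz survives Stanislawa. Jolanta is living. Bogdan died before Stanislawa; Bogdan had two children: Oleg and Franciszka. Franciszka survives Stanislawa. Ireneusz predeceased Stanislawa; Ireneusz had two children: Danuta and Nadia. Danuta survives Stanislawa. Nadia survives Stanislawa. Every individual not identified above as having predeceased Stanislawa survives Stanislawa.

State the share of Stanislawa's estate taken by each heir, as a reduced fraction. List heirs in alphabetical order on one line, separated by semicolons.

Danuta 1/8; Eliasz 1/4; Franciszka 1/8; Grzegorz 1/16; Jolanta 1/8; Kazimierz 1/16; Nadia 1/8; Oleg 1/8

There is no surviving spouse, so the entire estate passes to Stanislawa's descendants per capita at each generation.
At generation 1 (Eliasz, Pelagia, Bogdan, Ireneusz) there are 4 shares of (1)/4 = 1/4 each.
Living: Eliasz — each takes 1/4.
Deceased: Pelagia, Bogdan, and Ireneusz. Their combined 3/4 is pooled and carried to generation 2.
At generation 2 (Tadeusz, Jolanta, Oleg, Franciszka, Danuta, Nadia) there are 6 shares of (3/4)/6 = 1/8 each.
Living: Jolanta, Oleg, Franciszka, Danuta, and Nadia — each takes 1/8.
Deceased: Tadeusz. That 1/8 share is carried to generation 3.
At generation 3 (Grzegorz, Radoslaw) there are 2 shares of (1/8)/2 = 1/16 each.
Living: Grzegorz — each takes 1/16.
Deceased: Radoslaw. That 1/16 share is carried to generation 4.
At generation 4 (Kazimierz) there are 1 shares of (1/16)/1 = 1/16 each.
Living: Kazimierz — each takes 1/16.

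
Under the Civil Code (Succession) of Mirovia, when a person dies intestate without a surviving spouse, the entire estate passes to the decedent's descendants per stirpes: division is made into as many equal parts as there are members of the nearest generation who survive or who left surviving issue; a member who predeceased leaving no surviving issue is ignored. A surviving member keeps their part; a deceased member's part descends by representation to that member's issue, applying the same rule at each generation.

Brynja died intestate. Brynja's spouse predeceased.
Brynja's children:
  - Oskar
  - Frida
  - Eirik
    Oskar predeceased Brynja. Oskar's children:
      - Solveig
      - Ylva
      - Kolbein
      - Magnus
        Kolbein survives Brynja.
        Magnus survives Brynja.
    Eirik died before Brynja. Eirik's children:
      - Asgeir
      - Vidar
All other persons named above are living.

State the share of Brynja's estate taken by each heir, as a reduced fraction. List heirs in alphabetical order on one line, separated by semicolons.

There is no surviving spouse, so the entire estate passes to Brynja's descendants per stirpes.
The estate is divided into 3 equal shares of 1/3 among Oskar, Frida, Eirik.
Oskar predeceased; the 1/3 allotted to Oskar's branch passes to Oskar's issue by representation.
The 1/3 is divided into 4 equal shares of 1/12 among Solveig, Ylva, Kolbein, Magnus.
Solveig is living and takes 1/12.
Ylva is living and takes 1/12.
Kolbein is living and takes 1/12.
Magnus is living and takes 1/12.
Frida is living and takes 1/3.
Eirik predeceased; the 1/3 allotted to Eirik's branch passes to Eirik's issue by representation.
The 1/3 is divided into 2 equal shares of 1/6 among Asgeir, Vidar.
Asgeir is living and takes 1/6.
Vidar is living and takes 1/6.

Asgeir 1/6; Frida 1/3; Kolbein 1/12; Magnus 1/12; Solveig 1/12; Vidar 1/6; Ylva 1/12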